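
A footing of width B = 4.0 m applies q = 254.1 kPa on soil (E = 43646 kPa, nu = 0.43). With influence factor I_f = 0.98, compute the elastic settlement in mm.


Using Se = q * B * (1 - nu^2) * I_f / E
1 - nu^2 = 1 - 0.43^2 = 0.8151
Se = 254.1 * 4.0 * 0.8151 * 0.98 / 43646
Se = 0.018602 m
Convert to mm: Se = 0.018602 * 1000 = 18.602 mm


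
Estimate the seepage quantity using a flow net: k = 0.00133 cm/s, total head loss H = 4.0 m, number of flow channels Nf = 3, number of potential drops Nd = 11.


Result: 1.451e-05 m^3/s per m

Derivation:
Convert k to m/s for unit consistency with H:
k = 0.00133 cm/s = 0.00133 / 100 m/s = 1.33e-05 m/s
Using q = k * H * Nf / Nd
Nf / Nd = 3 / 11 = 0.2727
q = 1.33e-05 * 4.0 * 0.2727
q = 1.451e-05 m^3/s per m


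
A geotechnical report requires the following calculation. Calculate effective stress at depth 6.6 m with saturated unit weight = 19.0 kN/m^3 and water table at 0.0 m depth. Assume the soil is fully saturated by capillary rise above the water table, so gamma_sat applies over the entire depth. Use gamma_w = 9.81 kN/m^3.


Result: 60.65 kPa

Derivation:
Total stress = gamma_sat * depth
sigma = 19.0 * 6.6 = 125.4 kPa
Pore water pressure u = gamma_w * (depth - d_wt)
u = 9.81 * (6.6 - 0.0) = 64.746 kPa
Effective stress = sigma - u
sigma' = 125.4 - 64.746 = 60.65 kPa


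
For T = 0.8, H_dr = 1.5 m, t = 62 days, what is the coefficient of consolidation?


Using cv = T * H_dr^2 / t
H_dr^2 = 1.5^2 = 2.25
cv = 0.8 * 2.25 / 62
cv = 0.02903 m^2/day


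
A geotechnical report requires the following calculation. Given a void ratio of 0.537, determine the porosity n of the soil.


Using the relation n = e / (1 + e)
n = 0.537 / (1 + 0.537)
n = 0.537 / 1.537
n = 0.3494


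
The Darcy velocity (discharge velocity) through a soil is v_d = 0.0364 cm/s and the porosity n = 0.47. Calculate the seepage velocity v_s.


Using v_s = v_d / n
v_s = 0.0364 / 0.47
v_s = 0.07745 cm/s


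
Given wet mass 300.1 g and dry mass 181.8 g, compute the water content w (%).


Using w = (m_wet - m_dry) / m_dry * 100
m_wet - m_dry = 300.1 - 181.8 = 118.3 g
w = 118.3 / 181.8 * 100
w = 65.07 %


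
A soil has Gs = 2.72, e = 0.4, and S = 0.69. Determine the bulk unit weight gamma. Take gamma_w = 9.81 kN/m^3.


Using gamma = gamma_w * (Gs + S*e) / (1 + e)
Numerator: Gs + S*e = 2.72 + 0.69*0.4 = 2.996
Denominator: 1 + e = 1 + 0.4 = 1.4
gamma = 9.81 * 2.996 / 1.4
gamma = 20.993 kN/m^3


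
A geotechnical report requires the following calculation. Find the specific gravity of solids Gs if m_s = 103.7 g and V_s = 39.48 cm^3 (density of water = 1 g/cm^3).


Result: 2.627

Derivation:
Using Gs = m_s / (V_s * rho_w)
Since rho_w = 1 g/cm^3:
Gs = 103.7 / 39.48
Gs = 2.627


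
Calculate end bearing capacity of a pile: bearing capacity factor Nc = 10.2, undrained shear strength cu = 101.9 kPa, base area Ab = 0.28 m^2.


Using Qb = Nc * cu * Ab
Qb = 10.2 * 101.9 * 0.28
Qb = 291.03 kN


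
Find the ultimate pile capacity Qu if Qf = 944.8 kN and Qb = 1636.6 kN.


Using Qu = Qf + Qb
Qu = 944.8 + 1636.6
Qu = 2581.4 kN


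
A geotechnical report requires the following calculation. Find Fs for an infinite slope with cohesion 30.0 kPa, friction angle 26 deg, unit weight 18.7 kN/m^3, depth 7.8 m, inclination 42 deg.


Using Fs = c / (gamma*H*sin(beta)*cos(beta)) + tan(phi)/tan(beta)
Cohesion contribution = 30.0 / (18.7*7.8*sin(42)*cos(42))
Cohesion contribution = 0.413619
Friction contribution = tan(26)/tan(42) = 0.541682
Fs = 0.413619 + 0.541682
Fs = 0.955


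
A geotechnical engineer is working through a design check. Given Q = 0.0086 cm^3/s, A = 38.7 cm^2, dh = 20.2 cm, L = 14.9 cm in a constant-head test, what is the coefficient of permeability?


Compute hydraulic gradient:
i = dh / L = 20.2 / 14.9 = 1.3557
Then apply Darcy's law:
k = Q / (A * i)
k = 0.0086 / (38.7 * 1.3557)
k = 0.0086 / 52.4658
k = 0.000164 cm/s


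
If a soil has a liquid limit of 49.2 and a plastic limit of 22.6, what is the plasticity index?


Using PI = LL - PL
PI = 49.2 - 22.6
PI = 26.6


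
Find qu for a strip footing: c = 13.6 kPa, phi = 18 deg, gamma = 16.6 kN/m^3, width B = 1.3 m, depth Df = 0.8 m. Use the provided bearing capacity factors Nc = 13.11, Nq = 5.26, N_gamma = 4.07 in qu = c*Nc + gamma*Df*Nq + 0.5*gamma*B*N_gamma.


Result: 292.06 kPa

Derivation:
Compute qu = c*Nc + gamma*Df*Nq + 0.5*gamma*B*N_gamma
Term 1: 13.6 * 13.11 = 178.296
Term 2: 16.6 * 0.8 * 5.26 = 69.8528
Term 3: 0.5 * 16.6 * 1.3 * 4.07 = 43.9153
qu = 178.296 + 69.8528 + 43.9153
qu = 292.06 kPa


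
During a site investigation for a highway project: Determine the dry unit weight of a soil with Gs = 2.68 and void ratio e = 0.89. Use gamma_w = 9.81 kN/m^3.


Using gamma_d = Gs * gamma_w / (1 + e)
gamma_d = 2.68 * 9.81 / (1 + 0.89)
gamma_d = 2.68 * 9.81 / 1.89
gamma_d = 13.91 kN/m^3


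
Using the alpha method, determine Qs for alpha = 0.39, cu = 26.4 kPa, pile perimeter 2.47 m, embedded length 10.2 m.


Result: 259.4 kN

Derivation:
Using Qs = alpha * cu * perimeter * L
Qs = 0.39 * 26.4 * 2.47 * 10.2
Qs = 259.4 kN


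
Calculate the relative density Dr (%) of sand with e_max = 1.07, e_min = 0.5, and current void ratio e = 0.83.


Using Dr = (e_max - e) / (e_max - e_min) * 100
e_max - e = 1.07 - 0.83 = 0.24
e_max - e_min = 1.07 - 0.5 = 0.57
Dr = 0.24 / 0.57 * 100
Dr = 42.11 %


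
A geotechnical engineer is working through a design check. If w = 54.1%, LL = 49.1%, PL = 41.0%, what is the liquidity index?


Result: 1.617

Derivation:
First compute the plasticity index:
PI = LL - PL = 49.1 - 41.0 = 8.1
Then compute the liquidity index:
LI = (w - PL) / PI
LI = (54.1 - 41.0) / 8.1
LI = 1.617


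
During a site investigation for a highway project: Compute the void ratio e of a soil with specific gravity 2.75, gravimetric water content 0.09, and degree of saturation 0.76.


Result: 0.3257

Derivation:
Using the relation e = Gs * w / S
e = 2.75 * 0.09 / 0.76
e = 0.3257


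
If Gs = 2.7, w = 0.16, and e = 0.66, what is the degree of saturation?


Result: 0.6545

Derivation:
Using S = Gs * w / e
S = 2.7 * 0.16 / 0.66
S = 0.6545


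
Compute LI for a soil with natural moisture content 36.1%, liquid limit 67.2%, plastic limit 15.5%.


First compute the plasticity index:
PI = LL - PL = 67.2 - 15.5 = 51.7
Then compute the liquidity index:
LI = (w - PL) / PI
LI = (36.1 - 15.5) / 51.7
LI = 0.398


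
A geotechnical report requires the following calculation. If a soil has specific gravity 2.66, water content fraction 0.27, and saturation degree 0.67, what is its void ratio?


Using the relation e = Gs * w / S
e = 2.66 * 0.27 / 0.67
e = 1.0719


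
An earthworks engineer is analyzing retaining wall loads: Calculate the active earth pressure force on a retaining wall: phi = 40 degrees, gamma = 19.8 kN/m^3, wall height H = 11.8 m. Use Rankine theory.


Compute active earth pressure coefficient:
Ka = tan^2(45 - phi/2) = tan^2(25.0) = 0.217443
Compute active force:
Pa = 0.5 * Ka * gamma * H^2
Pa = 0.5 * 0.217443 * 19.8 * 11.8^2
Pa = 299.74 kN/m


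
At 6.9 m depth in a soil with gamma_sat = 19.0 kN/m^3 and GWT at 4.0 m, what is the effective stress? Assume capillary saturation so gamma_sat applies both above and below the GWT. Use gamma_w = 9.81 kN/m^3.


Total stress = gamma_sat * depth
sigma = 19.0 * 6.9 = 131.1 kPa
Pore water pressure u = gamma_w * (depth - d_wt)
u = 9.81 * (6.9 - 4.0) = 28.449 kPa
Effective stress = sigma - u
sigma' = 131.1 - 28.449 = 102.65 kPa


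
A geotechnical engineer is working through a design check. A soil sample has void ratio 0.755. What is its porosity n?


Using the relation n = e / (1 + e)
n = 0.755 / (1 + 0.755)
n = 0.755 / 1.755
n = 0.4302


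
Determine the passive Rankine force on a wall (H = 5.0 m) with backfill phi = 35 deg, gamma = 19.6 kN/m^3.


Compute passive earth pressure coefficient:
Kp = tan^2(45 + phi/2) = tan^2(62.5) = 3.690172
Compute passive force:
Pp = 0.5 * Kp * gamma * H^2
Pp = 0.5 * 3.690172 * 19.6 * 5.0^2
Pp = 904.09 kN/m


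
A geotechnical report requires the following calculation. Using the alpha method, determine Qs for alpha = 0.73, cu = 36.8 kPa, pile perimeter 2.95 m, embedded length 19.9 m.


Using Qs = alpha * cu * perimeter * L
Qs = 0.73 * 36.8 * 2.95 * 19.9
Qs = 1577.05 kN


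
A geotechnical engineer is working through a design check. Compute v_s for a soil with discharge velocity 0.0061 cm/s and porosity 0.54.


Using v_s = v_d / n
v_s = 0.0061 / 0.54
v_s = 0.0113 cm/s


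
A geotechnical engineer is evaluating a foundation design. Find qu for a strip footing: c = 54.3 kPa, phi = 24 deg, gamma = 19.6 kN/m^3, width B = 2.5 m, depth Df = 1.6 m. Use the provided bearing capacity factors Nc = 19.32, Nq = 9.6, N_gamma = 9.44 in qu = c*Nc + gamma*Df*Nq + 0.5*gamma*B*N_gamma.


Result: 1581.41 kPa

Derivation:
Compute qu = c*Nc + gamma*Df*Nq + 0.5*gamma*B*N_gamma
Term 1: 54.3 * 19.32 = 1049.076
Term 2: 19.6 * 1.6 * 9.6 = 301.056
Term 3: 0.5 * 19.6 * 2.5 * 9.44 = 231.28
qu = 1049.076 + 301.056 + 231.28
qu = 1581.41 kPa


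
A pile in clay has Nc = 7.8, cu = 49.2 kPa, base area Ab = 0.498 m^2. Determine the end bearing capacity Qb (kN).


Using Qb = Nc * cu * Ab
Qb = 7.8 * 49.2 * 0.498
Qb = 191.11 kN


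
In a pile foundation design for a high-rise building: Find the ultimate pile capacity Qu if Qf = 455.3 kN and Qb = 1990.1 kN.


Result: 2445.4 kN

Derivation:
Using Qu = Qf + Qb
Qu = 455.3 + 1990.1
Qu = 2445.4 kN


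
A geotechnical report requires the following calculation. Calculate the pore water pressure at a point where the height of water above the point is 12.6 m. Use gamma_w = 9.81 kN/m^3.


Using u = gamma_w * h_w
u = 9.81 * 12.6
u = 123.61 kPa


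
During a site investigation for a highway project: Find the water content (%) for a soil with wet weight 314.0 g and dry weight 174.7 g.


Using w = (m_wet - m_dry) / m_dry * 100
m_wet - m_dry = 314.0 - 174.7 = 139.3 g
w = 139.3 / 174.7 * 100
w = 79.74 %


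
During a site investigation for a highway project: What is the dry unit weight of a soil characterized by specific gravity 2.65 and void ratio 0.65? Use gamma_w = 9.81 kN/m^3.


Using gamma_d = Gs * gamma_w / (1 + e)
gamma_d = 2.65 * 9.81 / (1 + 0.65)
gamma_d = 2.65 * 9.81 / 1.65
gamma_d = 15.755 kN/m^3


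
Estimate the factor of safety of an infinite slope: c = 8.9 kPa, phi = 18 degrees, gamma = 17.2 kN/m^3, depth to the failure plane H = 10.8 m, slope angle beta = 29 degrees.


Using Fs = c / (gamma*H*sin(beta)*cos(beta)) + tan(phi)/tan(beta)
Cohesion contribution = 8.9 / (17.2*10.8*sin(29)*cos(29))
Cohesion contribution = 0.112992
Friction contribution = tan(18)/tan(29) = 0.586171
Fs = 0.112992 + 0.586171
Fs = 0.699


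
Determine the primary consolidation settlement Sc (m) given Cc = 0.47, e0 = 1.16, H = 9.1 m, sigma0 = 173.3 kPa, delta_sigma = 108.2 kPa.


Result: 0.4172 m

Derivation:
Using Sc = Cc * H / (1 + e0) * log10((sigma0 + delta_sigma) / sigma0)
Stress ratio = (173.3 + 108.2) / 173.3 = 1.62435
log10(1.62435) = 0.21068
Cc * H / (1 + e0) = 0.47 * 9.1 / (1 + 1.16) = 1.98009
Sc = 1.98009 * 0.21068
Sc = 0.4172 m


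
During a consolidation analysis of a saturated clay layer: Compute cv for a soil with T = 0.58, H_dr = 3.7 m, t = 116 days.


Using cv = T * H_dr^2 / t
H_dr^2 = 3.7^2 = 13.69
cv = 0.58 * 13.69 / 116
cv = 0.06845 m^2/day


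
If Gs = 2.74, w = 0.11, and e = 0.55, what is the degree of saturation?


Result: 0.548

Derivation:
Using S = Gs * w / e
S = 2.74 * 0.11 / 0.55
S = 0.548


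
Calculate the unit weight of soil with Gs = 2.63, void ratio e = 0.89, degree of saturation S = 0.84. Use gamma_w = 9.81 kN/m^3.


Result: 17.531 kN/m^3

Derivation:
Using gamma = gamma_w * (Gs + S*e) / (1 + e)
Numerator: Gs + S*e = 2.63 + 0.84*0.89 = 3.3776
Denominator: 1 + e = 1 + 0.89 = 1.89
gamma = 9.81 * 3.3776 / 1.89
gamma = 17.531 kN/m^3


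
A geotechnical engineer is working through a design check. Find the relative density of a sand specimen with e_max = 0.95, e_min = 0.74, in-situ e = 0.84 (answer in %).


Result: 52.38 %

Derivation:
Using Dr = (e_max - e) / (e_max - e_min) * 100
e_max - e = 0.95 - 0.84 = 0.11
e_max - e_min = 0.95 - 0.74 = 0.21
Dr = 0.11 / 0.21 * 100
Dr = 52.38 %


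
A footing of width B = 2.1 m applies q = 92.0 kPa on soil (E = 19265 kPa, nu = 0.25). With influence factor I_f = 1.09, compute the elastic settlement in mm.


Using Se = q * B * (1 - nu^2) * I_f / E
1 - nu^2 = 1 - 0.25^2 = 0.9375
Se = 92.0 * 2.1 * 0.9375 * 1.09 / 19265
Se = 0.010248 m
Convert to mm: Se = 0.010248 * 1000 = 10.248 mm


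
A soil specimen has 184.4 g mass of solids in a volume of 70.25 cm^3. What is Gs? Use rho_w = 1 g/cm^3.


Using Gs = m_s / (V_s * rho_w)
Since rho_w = 1 g/cm^3:
Gs = 184.4 / 70.25
Gs = 2.625


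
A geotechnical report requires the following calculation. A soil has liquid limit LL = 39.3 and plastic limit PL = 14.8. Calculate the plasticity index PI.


Using PI = LL - PL
PI = 39.3 - 14.8
PI = 24.5


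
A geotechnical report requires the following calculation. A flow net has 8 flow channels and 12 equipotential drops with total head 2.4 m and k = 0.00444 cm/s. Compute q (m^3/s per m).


Result: 7.104e-05 m^3/s per m

Derivation:
Convert k to m/s for unit consistency with H:
k = 0.00444 cm/s = 0.00444 / 100 m/s = 4.44e-05 m/s
Using q = k * H * Nf / Nd
Nf / Nd = 8 / 12 = 0.6667
q = 4.44e-05 * 2.4 * 0.6667
q = 7.104e-05 m^3/s per m


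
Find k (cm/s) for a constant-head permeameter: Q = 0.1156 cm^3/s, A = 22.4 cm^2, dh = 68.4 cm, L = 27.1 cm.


Compute hydraulic gradient:
i = dh / L = 68.4 / 27.1 = 2.52399
Then apply Darcy's law:
k = Q / (A * i)
k = 0.1156 / (22.4 * 2.52399)
k = 0.1156 / 56.5373
k = 0.002045 cm/s


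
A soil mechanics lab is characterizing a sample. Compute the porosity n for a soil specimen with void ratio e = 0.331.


Using the relation n = e / (1 + e)
n = 0.331 / (1 + 0.331)
n = 0.331 / 1.331
n = 0.2487


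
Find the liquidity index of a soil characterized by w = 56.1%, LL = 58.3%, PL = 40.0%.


First compute the plasticity index:
PI = LL - PL = 58.3 - 40.0 = 18.3
Then compute the liquidity index:
LI = (w - PL) / PI
LI = (56.1 - 40.0) / 18.3
LI = 0.88


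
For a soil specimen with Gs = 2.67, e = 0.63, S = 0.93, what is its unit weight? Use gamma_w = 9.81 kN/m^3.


Using gamma = gamma_w * (Gs + S*e) / (1 + e)
Numerator: Gs + S*e = 2.67 + 0.93*0.63 = 3.2559
Denominator: 1 + e = 1 + 0.63 = 1.63
gamma = 9.81 * 3.2559 / 1.63
gamma = 19.595 kN/m^3


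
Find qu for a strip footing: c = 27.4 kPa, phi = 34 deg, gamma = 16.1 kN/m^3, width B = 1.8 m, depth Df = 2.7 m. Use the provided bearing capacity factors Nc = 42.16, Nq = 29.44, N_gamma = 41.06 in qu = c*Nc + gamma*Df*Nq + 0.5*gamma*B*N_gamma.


Compute qu = c*Nc + gamma*Df*Nq + 0.5*gamma*B*N_gamma
Term 1: 27.4 * 42.16 = 1155.184
Term 2: 16.1 * 2.7 * 29.44 = 1279.7568
Term 3: 0.5 * 16.1 * 1.8 * 41.06 = 594.9594
qu = 1155.184 + 1279.7568 + 594.9594
qu = 3029.9 kPa


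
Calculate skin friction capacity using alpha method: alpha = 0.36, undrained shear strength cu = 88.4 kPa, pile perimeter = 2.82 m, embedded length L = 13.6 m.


Result: 1220.51 kN

Derivation:
Using Qs = alpha * cu * perimeter * L
Qs = 0.36 * 88.4 * 2.82 * 13.6
Qs = 1220.51 kN


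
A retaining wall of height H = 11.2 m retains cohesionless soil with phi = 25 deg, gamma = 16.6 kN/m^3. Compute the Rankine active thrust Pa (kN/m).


Compute active earth pressure coefficient:
Ka = tan^2(45 - phi/2) = tan^2(32.5) = 0.405859
Compute active force:
Pa = 0.5 * Ka * gamma * H^2
Pa = 0.5 * 0.405859 * 16.6 * 11.2^2
Pa = 422.56 kN/m


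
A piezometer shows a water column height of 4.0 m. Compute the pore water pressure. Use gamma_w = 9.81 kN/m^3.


Using u = gamma_w * h_w
u = 9.81 * 4.0
u = 39.24 kPa


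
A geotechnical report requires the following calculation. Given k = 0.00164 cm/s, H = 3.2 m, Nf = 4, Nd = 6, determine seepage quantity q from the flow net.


Convert k to m/s for unit consistency with H:
k = 0.00164 cm/s = 0.00164 / 100 m/s = 1.64e-05 m/s
Using q = k * H * Nf / Nd
Nf / Nd = 4 / 6 = 0.6667
q = 1.64e-05 * 3.2 * 0.6667
q = 3.499e-05 m^3/s per m


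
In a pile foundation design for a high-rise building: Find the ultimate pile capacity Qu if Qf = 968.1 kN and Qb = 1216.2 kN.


Using Qu = Qf + Qb
Qu = 968.1 + 1216.2
Qu = 2184.3 kN


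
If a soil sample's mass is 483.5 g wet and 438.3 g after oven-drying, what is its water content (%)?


Result: 10.31 %

Derivation:
Using w = (m_wet - m_dry) / m_dry * 100
m_wet - m_dry = 483.5 - 438.3 = 45.2 g
w = 45.2 / 438.3 * 100
w = 10.31 %


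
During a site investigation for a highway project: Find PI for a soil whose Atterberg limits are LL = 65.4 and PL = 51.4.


Result: 14.0

Derivation:
Using PI = LL - PL
PI = 65.4 - 51.4
PI = 14.0


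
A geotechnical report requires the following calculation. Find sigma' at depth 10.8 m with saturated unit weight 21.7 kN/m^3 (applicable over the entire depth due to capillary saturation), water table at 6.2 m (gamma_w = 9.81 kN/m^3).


Total stress = gamma_sat * depth
sigma = 21.7 * 10.8 = 234.36 kPa
Pore water pressure u = gamma_w * (depth - d_wt)
u = 9.81 * (10.8 - 6.2) = 45.126 kPa
Effective stress = sigma - u
sigma' = 234.36 - 45.126 = 189.23 kPa


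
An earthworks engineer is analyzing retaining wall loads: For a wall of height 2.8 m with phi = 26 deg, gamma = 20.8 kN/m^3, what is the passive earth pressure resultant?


Compute passive earth pressure coefficient:
Kp = tan^2(45 + phi/2) = tan^2(58.0) = 2.561071
Compute passive force:
Pp = 0.5 * Kp * gamma * H^2
Pp = 0.5 * 2.561071 * 20.8 * 2.8^2
Pp = 208.82 kN/m


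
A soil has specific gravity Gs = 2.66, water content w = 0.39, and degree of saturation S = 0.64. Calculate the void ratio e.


Using the relation e = Gs * w / S
e = 2.66 * 0.39 / 0.64
e = 1.6209


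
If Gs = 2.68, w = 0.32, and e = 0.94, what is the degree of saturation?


Using S = Gs * w / e
S = 2.68 * 0.32 / 0.94
S = 0.9123


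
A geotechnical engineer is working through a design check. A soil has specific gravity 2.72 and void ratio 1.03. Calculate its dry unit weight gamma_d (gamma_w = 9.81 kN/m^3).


Result: 13.144 kN/m^3

Derivation:
Using gamma_d = Gs * gamma_w / (1 + e)
gamma_d = 2.72 * 9.81 / (1 + 1.03)
gamma_d = 2.72 * 9.81 / 2.03
gamma_d = 13.144 kN/m^3


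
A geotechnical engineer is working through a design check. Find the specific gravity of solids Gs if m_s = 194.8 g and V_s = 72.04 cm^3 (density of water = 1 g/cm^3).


Result: 2.704

Derivation:
Using Gs = m_s / (V_s * rho_w)
Since rho_w = 1 g/cm^3:
Gs = 194.8 / 72.04
Gs = 2.704


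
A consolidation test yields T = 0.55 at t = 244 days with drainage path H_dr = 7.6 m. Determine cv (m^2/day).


Using cv = T * H_dr^2 / t
H_dr^2 = 7.6^2 = 57.76
cv = 0.55 * 57.76 / 244
cv = 0.1302 m^2/day


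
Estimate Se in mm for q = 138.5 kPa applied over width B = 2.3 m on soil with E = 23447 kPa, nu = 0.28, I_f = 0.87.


Using Se = q * B * (1 - nu^2) * I_f / E
1 - nu^2 = 1 - 0.28^2 = 0.9216
Se = 138.5 * 2.3 * 0.9216 * 0.87 / 23447
Se = 0.010893 m
Convert to mm: Se = 0.010893 * 1000 = 10.893 mm


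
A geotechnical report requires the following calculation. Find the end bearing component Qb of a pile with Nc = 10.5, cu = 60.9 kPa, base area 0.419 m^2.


Using Qb = Nc * cu * Ab
Qb = 10.5 * 60.9 * 0.419
Qb = 267.93 kN


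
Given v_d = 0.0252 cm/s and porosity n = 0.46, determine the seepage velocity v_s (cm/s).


Using v_s = v_d / n
v_s = 0.0252 / 0.46
v_s = 0.05478 cm/s


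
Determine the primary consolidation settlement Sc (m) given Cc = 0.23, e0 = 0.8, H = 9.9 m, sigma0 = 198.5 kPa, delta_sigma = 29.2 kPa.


Result: 0.0754 m

Derivation:
Using Sc = Cc * H / (1 + e0) * log10((sigma0 + delta_sigma) / sigma0)
Stress ratio = (198.5 + 29.2) / 198.5 = 1.1471
log10(1.1471) = 0.0596025
Cc * H / (1 + e0) = 0.23 * 9.9 / (1 + 0.8) = 1.265
Sc = 1.265 * 0.0596025
Sc = 0.0754 m


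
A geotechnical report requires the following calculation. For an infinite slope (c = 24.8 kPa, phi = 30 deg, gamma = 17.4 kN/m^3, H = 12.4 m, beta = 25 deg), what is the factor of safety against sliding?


Using Fs = c / (gamma*H*sin(beta)*cos(beta)) + tan(phi)/tan(beta)
Cohesion contribution = 24.8 / (17.4*12.4*sin(25)*cos(25))
Cohesion contribution = 0.300094
Friction contribution = tan(30)/tan(25) = 1.23813
Fs = 0.300094 + 1.23813
Fs = 1.538


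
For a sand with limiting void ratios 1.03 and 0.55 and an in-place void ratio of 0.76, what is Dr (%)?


Using Dr = (e_max - e) / (e_max - e_min) * 100
e_max - e = 1.03 - 0.76 = 0.27
e_max - e_min = 1.03 - 0.55 = 0.48
Dr = 0.27 / 0.48 * 100
Dr = 56.25 %


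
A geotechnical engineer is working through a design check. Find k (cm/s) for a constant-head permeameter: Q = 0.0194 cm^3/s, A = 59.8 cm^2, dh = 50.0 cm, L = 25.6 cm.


Compute hydraulic gradient:
i = dh / L = 50.0 / 25.6 = 1.95312
Then apply Darcy's law:
k = Q / (A * i)
k = 0.0194 / (59.8 * 1.95312)
k = 0.0194 / 116.797
k = 0.000166 cm/s


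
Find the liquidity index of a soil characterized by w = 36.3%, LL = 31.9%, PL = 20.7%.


First compute the plasticity index:
PI = LL - PL = 31.9 - 20.7 = 11.2
Then compute the liquidity index:
LI = (w - PL) / PI
LI = (36.3 - 20.7) / 11.2
LI = 1.393


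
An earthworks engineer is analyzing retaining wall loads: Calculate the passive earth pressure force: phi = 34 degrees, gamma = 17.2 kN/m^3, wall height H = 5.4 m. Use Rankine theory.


Compute passive earth pressure coefficient:
Kp = tan^2(45 + phi/2) = tan^2(62.0) = 3.537132
Compute passive force:
Pp = 0.5 * Kp * gamma * H^2
Pp = 0.5 * 3.537132 * 17.2 * 5.4^2
Pp = 887.03 kN/m


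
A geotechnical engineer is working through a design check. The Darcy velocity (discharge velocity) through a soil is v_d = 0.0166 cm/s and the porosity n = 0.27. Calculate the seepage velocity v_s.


Result: 0.06148 cm/s

Derivation:
Using v_s = v_d / n
v_s = 0.0166 / 0.27
v_s = 0.06148 cm/s


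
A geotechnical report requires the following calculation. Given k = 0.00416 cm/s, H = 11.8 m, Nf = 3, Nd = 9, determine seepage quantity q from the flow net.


Convert k to m/s for unit consistency with H:
k = 0.00416 cm/s = 0.00416 / 100 m/s = 4.16e-05 m/s
Using q = k * H * Nf / Nd
Nf / Nd = 3 / 9 = 0.3333
q = 4.16e-05 * 11.8 * 0.3333
q = 0.0001636 m^3/s per m


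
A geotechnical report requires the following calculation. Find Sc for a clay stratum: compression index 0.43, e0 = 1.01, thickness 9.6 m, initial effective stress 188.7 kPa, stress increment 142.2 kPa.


Using Sc = Cc * H / (1 + e0) * log10((sigma0 + delta_sigma) / sigma0)
Stress ratio = (188.7 + 142.2) / 188.7 = 1.75358
log10(1.75358) = 0.243925
Cc * H / (1 + e0) = 0.43 * 9.6 / (1 + 1.01) = 2.05373
Sc = 2.05373 * 0.243925
Sc = 0.501 m


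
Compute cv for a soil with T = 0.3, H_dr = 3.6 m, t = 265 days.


Result: 0.01467 m^2/day

Derivation:
Using cv = T * H_dr^2 / t
H_dr^2 = 3.6^2 = 12.96
cv = 0.3 * 12.96 / 265
cv = 0.01467 m^2/day


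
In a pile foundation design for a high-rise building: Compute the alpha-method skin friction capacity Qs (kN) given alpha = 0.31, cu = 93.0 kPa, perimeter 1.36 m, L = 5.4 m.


Using Qs = alpha * cu * perimeter * L
Qs = 0.31 * 93.0 * 1.36 * 5.4
Qs = 211.73 kN


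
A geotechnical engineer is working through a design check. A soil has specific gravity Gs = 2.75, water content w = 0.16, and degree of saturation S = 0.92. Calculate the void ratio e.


Using the relation e = Gs * w / S
e = 2.75 * 0.16 / 0.92
e = 0.4783


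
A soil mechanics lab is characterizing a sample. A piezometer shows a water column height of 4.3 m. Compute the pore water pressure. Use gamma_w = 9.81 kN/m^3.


Result: 42.18 kPa

Derivation:
Using u = gamma_w * h_w
u = 9.81 * 4.3
u = 42.18 kPa


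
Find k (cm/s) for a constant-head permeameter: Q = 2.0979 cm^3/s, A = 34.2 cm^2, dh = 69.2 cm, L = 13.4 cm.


Result: 0.011878 cm/s

Derivation:
Compute hydraulic gradient:
i = dh / L = 69.2 / 13.4 = 5.16418
Then apply Darcy's law:
k = Q / (A * i)
k = 2.0979 / (34.2 * 5.16418)
k = 2.0979 / 176.615
k = 0.011878 cm/s


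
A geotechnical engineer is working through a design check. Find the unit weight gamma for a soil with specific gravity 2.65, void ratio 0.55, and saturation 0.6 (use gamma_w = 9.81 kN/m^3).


Result: 18.861 kN/m^3

Derivation:
Using gamma = gamma_w * (Gs + S*e) / (1 + e)
Numerator: Gs + S*e = 2.65 + 0.6*0.55 = 2.98
Denominator: 1 + e = 1 + 0.55 = 1.55
gamma = 9.81 * 2.98 / 1.55
gamma = 18.861 kN/m^3


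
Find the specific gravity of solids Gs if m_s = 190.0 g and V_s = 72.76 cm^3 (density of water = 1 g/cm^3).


Result: 2.611

Derivation:
Using Gs = m_s / (V_s * rho_w)
Since rho_w = 1 g/cm^3:
Gs = 190.0 / 72.76
Gs = 2.611


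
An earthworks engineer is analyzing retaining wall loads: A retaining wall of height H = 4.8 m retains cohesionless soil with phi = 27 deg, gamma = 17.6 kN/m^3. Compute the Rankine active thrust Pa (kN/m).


Result: 76.14 kN/m

Derivation:
Compute active earth pressure coefficient:
Ka = tan^2(45 - phi/2) = tan^2(31.5) = 0.375525
Compute active force:
Pa = 0.5 * Ka * gamma * H^2
Pa = 0.5 * 0.375525 * 17.6 * 4.8^2
Pa = 76.14 kN/m


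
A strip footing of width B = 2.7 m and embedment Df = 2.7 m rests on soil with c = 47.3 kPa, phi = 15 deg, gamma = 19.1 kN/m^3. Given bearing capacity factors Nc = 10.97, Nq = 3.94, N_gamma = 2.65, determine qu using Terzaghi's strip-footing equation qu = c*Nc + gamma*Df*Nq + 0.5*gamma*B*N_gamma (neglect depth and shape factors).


Compute qu = c*Nc + gamma*Df*Nq + 0.5*gamma*B*N_gamma
Term 1: 47.3 * 10.97 = 518.881
Term 2: 19.1 * 2.7 * 3.94 = 203.1858
Term 3: 0.5 * 19.1 * 2.7 * 2.65 = 68.33025
qu = 518.881 + 203.1858 + 68.33025
qu = 790.4 kPa


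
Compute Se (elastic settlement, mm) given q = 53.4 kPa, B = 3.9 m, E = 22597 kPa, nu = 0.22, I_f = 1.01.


Using Se = q * B * (1 - nu^2) * I_f / E
1 - nu^2 = 1 - 0.22^2 = 0.9516
Se = 53.4 * 3.9 * 0.9516 * 1.01 / 22597
Se = 0.008858 m
Convert to mm: Se = 0.008858 * 1000 = 8.858 mm


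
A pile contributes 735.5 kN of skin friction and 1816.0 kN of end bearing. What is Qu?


Using Qu = Qf + Qb
Qu = 735.5 + 1816.0
Qu = 2551.5 kN


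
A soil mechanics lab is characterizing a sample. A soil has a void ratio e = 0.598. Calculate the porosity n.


Result: 0.3742

Derivation:
Using the relation n = e / (1 + e)
n = 0.598 / (1 + 0.598)
n = 0.598 / 1.598
n = 0.3742


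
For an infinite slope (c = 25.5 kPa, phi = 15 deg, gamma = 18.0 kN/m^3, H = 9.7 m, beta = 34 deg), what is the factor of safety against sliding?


Using Fs = c / (gamma*H*sin(beta)*cos(beta)) + tan(phi)/tan(beta)
Cohesion contribution = 25.5 / (18.0*9.7*sin(34)*cos(34))
Cohesion contribution = 0.315036
Friction contribution = tan(15)/tan(34) = 0.397251
Fs = 0.315036 + 0.397251
Fs = 0.712


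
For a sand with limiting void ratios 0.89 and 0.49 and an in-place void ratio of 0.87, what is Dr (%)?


Result: 5.0 %

Derivation:
Using Dr = (e_max - e) / (e_max - e_min) * 100
e_max - e = 0.89 - 0.87 = 0.02
e_max - e_min = 0.89 - 0.49 = 0.4
Dr = 0.02 / 0.4 * 100
Dr = 5.0 %


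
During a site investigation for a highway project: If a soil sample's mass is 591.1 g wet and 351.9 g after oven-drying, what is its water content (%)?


Result: 67.97 %

Derivation:
Using w = (m_wet - m_dry) / m_dry * 100
m_wet - m_dry = 591.1 - 351.9 = 239.2 g
w = 239.2 / 351.9 * 100
w = 67.97 %


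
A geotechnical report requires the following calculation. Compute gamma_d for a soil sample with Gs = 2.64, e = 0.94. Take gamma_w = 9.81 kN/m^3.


Using gamma_d = Gs * gamma_w / (1 + e)
gamma_d = 2.64 * 9.81 / (1 + 0.94)
gamma_d = 2.64 * 9.81 / 1.94
gamma_d = 13.35 kN/m^3


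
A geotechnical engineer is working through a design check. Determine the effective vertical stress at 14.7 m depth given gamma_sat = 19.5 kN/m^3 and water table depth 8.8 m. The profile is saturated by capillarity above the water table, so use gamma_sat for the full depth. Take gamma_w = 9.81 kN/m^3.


Total stress = gamma_sat * depth
sigma = 19.5 * 14.7 = 286.65 kPa
Pore water pressure u = gamma_w * (depth - d_wt)
u = 9.81 * (14.7 - 8.8) = 57.879 kPa
Effective stress = sigma - u
sigma' = 286.65 - 57.879 = 228.77 kPa


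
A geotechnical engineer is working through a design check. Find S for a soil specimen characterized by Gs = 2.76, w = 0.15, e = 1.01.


Using S = Gs * w / e
S = 2.76 * 0.15 / 1.01
S = 0.4099


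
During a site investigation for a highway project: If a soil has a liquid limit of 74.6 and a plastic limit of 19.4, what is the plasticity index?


Result: 55.2

Derivation:
Using PI = LL - PL
PI = 74.6 - 19.4
PI = 55.2


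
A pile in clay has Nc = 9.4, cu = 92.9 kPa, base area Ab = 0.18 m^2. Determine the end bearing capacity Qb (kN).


Using Qb = Nc * cu * Ab
Qb = 9.4 * 92.9 * 0.18
Qb = 157.19 kN


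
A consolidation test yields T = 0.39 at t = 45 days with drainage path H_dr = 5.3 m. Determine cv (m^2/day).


Using cv = T * H_dr^2 / t
H_dr^2 = 5.3^2 = 28.09
cv = 0.39 * 28.09 / 45
cv = 0.24345 m^2/day


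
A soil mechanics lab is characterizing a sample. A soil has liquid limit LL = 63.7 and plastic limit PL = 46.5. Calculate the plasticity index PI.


Result: 17.2

Derivation:
Using PI = LL - PL
PI = 63.7 - 46.5
PI = 17.2


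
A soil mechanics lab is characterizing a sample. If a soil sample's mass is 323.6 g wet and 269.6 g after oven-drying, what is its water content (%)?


Result: 20.03 %

Derivation:
Using w = (m_wet - m_dry) / m_dry * 100
m_wet - m_dry = 323.6 - 269.6 = 54.0 g
w = 54.0 / 269.6 * 100
w = 20.03 %


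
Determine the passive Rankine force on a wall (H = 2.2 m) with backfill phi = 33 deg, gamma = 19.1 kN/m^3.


Compute passive earth pressure coefficient:
Kp = tan^2(45 + phi/2) = tan^2(61.5) = 3.39212
Compute passive force:
Pp = 0.5 * Kp * gamma * H^2
Pp = 0.5 * 3.39212 * 19.1 * 2.2^2
Pp = 156.79 kN/m


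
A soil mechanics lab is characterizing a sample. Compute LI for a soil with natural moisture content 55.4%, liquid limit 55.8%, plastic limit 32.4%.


Result: 0.983

Derivation:
First compute the plasticity index:
PI = LL - PL = 55.8 - 32.4 = 23.4
Then compute the liquidity index:
LI = (w - PL) / PI
LI = (55.4 - 32.4) / 23.4
LI = 0.983


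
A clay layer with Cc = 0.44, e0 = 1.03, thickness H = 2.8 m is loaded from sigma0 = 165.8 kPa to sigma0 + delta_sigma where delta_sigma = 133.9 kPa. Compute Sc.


Using Sc = Cc * H / (1 + e0) * log10((sigma0 + delta_sigma) / sigma0)
Stress ratio = (165.8 + 133.9) / 165.8 = 1.8076
log10(1.8076) = 0.257102
Cc * H / (1 + e0) = 0.44 * 2.8 / (1 + 1.03) = 0.606897
Sc = 0.606897 * 0.257102
Sc = 0.156 m


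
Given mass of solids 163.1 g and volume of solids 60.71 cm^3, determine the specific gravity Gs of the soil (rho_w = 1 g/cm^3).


Using Gs = m_s / (V_s * rho_w)
Since rho_w = 1 g/cm^3:
Gs = 163.1 / 60.71
Gs = 2.687


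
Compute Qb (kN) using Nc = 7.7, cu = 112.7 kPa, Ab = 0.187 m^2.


Result: 162.28 kN

Derivation:
Using Qb = Nc * cu * Ab
Qb = 7.7 * 112.7 * 0.187
Qb = 162.28 kN


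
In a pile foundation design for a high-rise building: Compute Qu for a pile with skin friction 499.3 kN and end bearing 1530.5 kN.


Using Qu = Qf + Qb
Qu = 499.3 + 1530.5
Qu = 2029.8 kN


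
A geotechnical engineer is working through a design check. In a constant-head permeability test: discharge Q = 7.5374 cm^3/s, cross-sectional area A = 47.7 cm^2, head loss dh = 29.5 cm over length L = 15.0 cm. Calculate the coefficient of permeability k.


Compute hydraulic gradient:
i = dh / L = 29.5 / 15.0 = 1.96667
Then apply Darcy's law:
k = Q / (A * i)
k = 7.5374 / (47.7 * 1.96667)
k = 7.5374 / 93.81
k = 0.080348 cm/s


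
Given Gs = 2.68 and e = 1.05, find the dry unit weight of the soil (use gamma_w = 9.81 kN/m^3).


Using gamma_d = Gs * gamma_w / (1 + e)
gamma_d = 2.68 * 9.81 / (1 + 1.05)
gamma_d = 2.68 * 9.81 / 2.05
gamma_d = 12.825 kN/m^3


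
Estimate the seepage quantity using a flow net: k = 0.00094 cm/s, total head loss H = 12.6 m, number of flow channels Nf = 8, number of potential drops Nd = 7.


Result: 0.0001354 m^3/s per m

Derivation:
Convert k to m/s for unit consistency with H:
k = 0.00094 cm/s = 0.00094 / 100 m/s = 9.4e-06 m/s
Using q = k * H * Nf / Nd
Nf / Nd = 8 / 7 = 1.1429
q = 9.4e-06 * 12.6 * 1.1429
q = 0.0001354 m^3/s per m


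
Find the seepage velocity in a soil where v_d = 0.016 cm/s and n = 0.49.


Result: 0.03265 cm/s

Derivation:
Using v_s = v_d / n
v_s = 0.016 / 0.49
v_s = 0.03265 cm/s


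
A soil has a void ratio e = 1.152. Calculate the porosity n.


Using the relation n = e / (1 + e)
n = 1.152 / (1 + 1.152)
n = 1.152 / 2.152
n = 0.5353


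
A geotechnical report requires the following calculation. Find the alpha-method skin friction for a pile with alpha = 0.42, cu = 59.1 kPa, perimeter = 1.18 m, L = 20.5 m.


Using Qs = alpha * cu * perimeter * L
Qs = 0.42 * 59.1 * 1.18 * 20.5
Qs = 600.44 kN


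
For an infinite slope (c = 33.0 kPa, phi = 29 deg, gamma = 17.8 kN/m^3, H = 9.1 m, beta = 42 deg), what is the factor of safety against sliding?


Using Fs = c / (gamma*H*sin(beta)*cos(beta)) + tan(phi)/tan(beta)
Cohesion contribution = 33.0 / (17.8*9.1*sin(42)*cos(42))
Cohesion contribution = 0.409702
Friction contribution = tan(29)/tan(42) = 0.615623
Fs = 0.409702 + 0.615623
Fs = 1.025


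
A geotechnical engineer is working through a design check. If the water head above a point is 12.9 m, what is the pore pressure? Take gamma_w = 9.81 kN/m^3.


Using u = gamma_w * h_w
u = 9.81 * 12.9
u = 126.55 kPa


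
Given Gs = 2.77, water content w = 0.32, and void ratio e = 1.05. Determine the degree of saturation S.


Using S = Gs * w / e
S = 2.77 * 0.32 / 1.05
S = 0.8442


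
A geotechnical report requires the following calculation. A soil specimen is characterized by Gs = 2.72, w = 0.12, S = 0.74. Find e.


Using the relation e = Gs * w / S
e = 2.72 * 0.12 / 0.74
e = 0.4411


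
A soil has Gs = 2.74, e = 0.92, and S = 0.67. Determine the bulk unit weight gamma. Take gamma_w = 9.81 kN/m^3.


Using gamma = gamma_w * (Gs + S*e) / (1 + e)
Numerator: Gs + S*e = 2.74 + 0.67*0.92 = 3.3564
Denominator: 1 + e = 1 + 0.92 = 1.92
gamma = 9.81 * 3.3564 / 1.92
gamma = 17.149 kN/m^3


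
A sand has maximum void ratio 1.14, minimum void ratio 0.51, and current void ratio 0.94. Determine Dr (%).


Using Dr = (e_max - e) / (e_max - e_min) * 100
e_max - e = 1.14 - 0.94 = 0.2
e_max - e_min = 1.14 - 0.51 = 0.63
Dr = 0.2 / 0.63 * 100
Dr = 31.75 %


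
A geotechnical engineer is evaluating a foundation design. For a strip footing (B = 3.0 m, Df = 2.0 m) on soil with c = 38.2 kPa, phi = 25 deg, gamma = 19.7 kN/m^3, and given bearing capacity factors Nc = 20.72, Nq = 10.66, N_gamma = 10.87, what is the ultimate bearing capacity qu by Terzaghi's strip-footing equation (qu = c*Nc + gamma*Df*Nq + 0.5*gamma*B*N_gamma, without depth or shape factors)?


Result: 1532.72 kPa

Derivation:
Compute qu = c*Nc + gamma*Df*Nq + 0.5*gamma*B*N_gamma
Term 1: 38.2 * 20.72 = 791.504
Term 2: 19.7 * 2.0 * 10.66 = 420.004
Term 3: 0.5 * 19.7 * 3.0 * 10.87 = 321.2085
qu = 791.504 + 420.004 + 321.2085
qu = 1532.72 kPa


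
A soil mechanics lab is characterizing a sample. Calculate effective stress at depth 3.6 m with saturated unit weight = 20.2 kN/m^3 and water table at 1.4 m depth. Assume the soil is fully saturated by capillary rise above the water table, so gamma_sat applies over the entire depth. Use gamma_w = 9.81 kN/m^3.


Result: 51.14 kPa

Derivation:
Total stress = gamma_sat * depth
sigma = 20.2 * 3.6 = 72.72 kPa
Pore water pressure u = gamma_w * (depth - d_wt)
u = 9.81 * (3.6 - 1.4) = 21.582 kPa
Effective stress = sigma - u
sigma' = 72.72 - 21.582 = 51.14 kPa


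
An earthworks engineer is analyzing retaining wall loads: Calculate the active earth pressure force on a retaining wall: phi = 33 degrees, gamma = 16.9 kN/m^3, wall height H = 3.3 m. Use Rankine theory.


Compute active earth pressure coefficient:
Ka = tan^2(45 - phi/2) = tan^2(28.5) = 0.294801
Compute active force:
Pa = 0.5 * Ka * gamma * H^2
Pa = 0.5 * 0.294801 * 16.9 * 3.3^2
Pa = 27.13 kN/m


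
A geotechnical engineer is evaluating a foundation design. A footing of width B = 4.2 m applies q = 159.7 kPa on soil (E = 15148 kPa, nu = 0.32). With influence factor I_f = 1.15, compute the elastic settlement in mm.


Using Se = q * B * (1 - nu^2) * I_f / E
1 - nu^2 = 1 - 0.32^2 = 0.8976
Se = 159.7 * 4.2 * 0.8976 * 1.15 / 15148
Se = 0.045707 m
Convert to mm: Se = 0.045707 * 1000 = 45.707 mm


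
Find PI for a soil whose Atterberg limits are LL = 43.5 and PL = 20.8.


Using PI = LL - PL
PI = 43.5 - 20.8
PI = 22.7


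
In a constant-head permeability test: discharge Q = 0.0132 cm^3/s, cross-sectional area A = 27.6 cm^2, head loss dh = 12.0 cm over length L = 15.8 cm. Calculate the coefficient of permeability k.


Compute hydraulic gradient:
i = dh / L = 12.0 / 15.8 = 0.759494
Then apply Darcy's law:
k = Q / (A * i)
k = 0.0132 / (27.6 * 0.759494)
k = 0.0132 / 20.962
k = 0.00063 cm/s


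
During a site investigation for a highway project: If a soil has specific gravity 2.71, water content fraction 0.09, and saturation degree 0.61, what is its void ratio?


Using the relation e = Gs * w / S
e = 2.71 * 0.09 / 0.61
e = 0.3998


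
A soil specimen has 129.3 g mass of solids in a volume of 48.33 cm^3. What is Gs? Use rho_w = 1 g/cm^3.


Using Gs = m_s / (V_s * rho_w)
Since rho_w = 1 g/cm^3:
Gs = 129.3 / 48.33
Gs = 2.675


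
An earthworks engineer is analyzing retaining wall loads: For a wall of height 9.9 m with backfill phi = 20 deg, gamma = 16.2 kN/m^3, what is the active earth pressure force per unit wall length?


Result: 389.23 kN/m

Derivation:
Compute active earth pressure coefficient:
Ka = tan^2(45 - phi/2) = tan^2(35.0) = 0.490291
Compute active force:
Pa = 0.5 * Ka * gamma * H^2
Pa = 0.5 * 0.490291 * 16.2 * 9.9^2
Pa = 389.23 kN/m


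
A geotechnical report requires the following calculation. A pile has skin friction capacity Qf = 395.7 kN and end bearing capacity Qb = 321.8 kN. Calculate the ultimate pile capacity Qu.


Using Qu = Qf + Qb
Qu = 395.7 + 321.8
Qu = 717.5 kN


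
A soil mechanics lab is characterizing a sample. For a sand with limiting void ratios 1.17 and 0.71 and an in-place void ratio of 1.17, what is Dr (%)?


Using Dr = (e_max - e) / (e_max - e_min) * 100
e_max - e = 1.17 - 1.17 = 0.0
e_max - e_min = 1.17 - 0.71 = 0.46
Dr = 0.0 / 0.46 * 100
Dr = 0.0 %


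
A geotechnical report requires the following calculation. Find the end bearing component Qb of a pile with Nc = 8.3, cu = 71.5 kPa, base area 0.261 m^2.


Using Qb = Nc * cu * Ab
Qb = 8.3 * 71.5 * 0.261
Qb = 154.89 kN


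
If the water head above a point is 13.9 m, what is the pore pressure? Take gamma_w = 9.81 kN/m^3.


Using u = gamma_w * h_w
u = 9.81 * 13.9
u = 136.36 kPa


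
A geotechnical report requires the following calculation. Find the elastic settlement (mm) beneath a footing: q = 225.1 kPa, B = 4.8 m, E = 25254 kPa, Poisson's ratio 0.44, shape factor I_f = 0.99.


Using Se = q * B * (1 - nu^2) * I_f / E
1 - nu^2 = 1 - 0.44^2 = 0.8064
Se = 225.1 * 4.8 * 0.8064 * 0.99 / 25254
Se = 0.034156 m
Convert to mm: Se = 0.034156 * 1000 = 34.156 mm


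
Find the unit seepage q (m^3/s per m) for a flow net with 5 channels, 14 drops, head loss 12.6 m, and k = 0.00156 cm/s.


Convert k to m/s for unit consistency with H:
k = 0.00156 cm/s = 0.00156 / 100 m/s = 1.56e-05 m/s
Using q = k * H * Nf / Nd
Nf / Nd = 5 / 14 = 0.3571
q = 1.56e-05 * 12.6 * 0.3571
q = 7.02e-05 m^3/s per m


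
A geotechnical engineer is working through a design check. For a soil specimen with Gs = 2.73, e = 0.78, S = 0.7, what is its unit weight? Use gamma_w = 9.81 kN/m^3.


Using gamma = gamma_w * (Gs + S*e) / (1 + e)
Numerator: Gs + S*e = 2.73 + 0.7*0.78 = 3.276
Denominator: 1 + e = 1 + 0.78 = 1.78
gamma = 9.81 * 3.276 / 1.78
gamma = 18.055 kN/m^3
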